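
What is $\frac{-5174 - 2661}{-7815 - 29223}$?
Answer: $\frac{7835}{37038} \approx 0.21154$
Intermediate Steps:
$\frac{-5174 - 2661}{-7815 - 29223} = - \frac{7835}{-37038} = \left(-7835\right) \left(- \frac{1}{37038}\right) = \frac{7835}{37038}$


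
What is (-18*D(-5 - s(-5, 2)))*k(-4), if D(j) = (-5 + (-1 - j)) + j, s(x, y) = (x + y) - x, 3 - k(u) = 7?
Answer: -432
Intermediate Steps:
k(u) = -4 (k(u) = 3 - 1*7 = 3 - 7 = -4)
s(x, y) = y
D(j) = -6 (D(j) = (-6 - j) + j = -6)
(-18*D(-5 - s(-5, 2)))*k(-4) = -18*(-6)*(-4) = 108*(-4) = -432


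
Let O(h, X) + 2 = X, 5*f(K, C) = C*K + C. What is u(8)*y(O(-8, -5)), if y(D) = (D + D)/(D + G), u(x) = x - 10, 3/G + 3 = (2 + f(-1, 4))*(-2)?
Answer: -49/13 ≈ -3.7692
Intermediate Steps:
f(K, C) = C/5 + C*K/5 (f(K, C) = (C*K + C)/5 = (C + C*K)/5 = C/5 + C*K/5)
G = -3/7 (G = 3/(-3 + (2 + (⅕)*4*(1 - 1))*(-2)) = 3/(-3 + (2 + (⅕)*4*0)*(-2)) = 3/(-3 + (2 + 0)*(-2)) = 3/(-3 + 2*(-2)) = 3/(-3 - 4) = 3/(-7) = 3*(-⅐) = -3/7 ≈ -0.42857)
O(h, X) = -2 + X
u(x) = -10 + x
y(D) = 2*D/(-3/7 + D) (y(D) = (D + D)/(D - 3/7) = (2*D)/(-3/7 + D) = 2*D/(-3/7 + D))
u(8)*y(O(-8, -5)) = (-10 + 8)*(14*(-2 - 5)/(-3 + 7*(-2 - 5))) = -28*(-7)/(-3 + 7*(-7)) = -28*(-7)/(-3 - 49) = -28*(-7)/(-52) = -28*(-7)*(-1)/52 = -2*49/26 = -49/13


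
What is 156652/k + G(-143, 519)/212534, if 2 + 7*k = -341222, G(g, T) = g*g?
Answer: -831174425/266623903 ≈ -3.1174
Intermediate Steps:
G(g, T) = g²
k = -341224/7 (k = -2/7 + (⅐)*(-341222) = -2/7 - 48746 = -341224/7 ≈ -48746.)
156652/k + G(-143, 519)/212534 = 156652/(-341224/7) + (-143)²/212534 = 156652*(-7/341224) + 20449*(1/212534) = -274141/85306 + 20449/212534 = -831174425/266623903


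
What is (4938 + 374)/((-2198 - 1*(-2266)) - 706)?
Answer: -2656/319 ≈ -8.3260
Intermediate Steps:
(4938 + 374)/((-2198 - 1*(-2266)) - 706) = 5312/((-2198 + 2266) - 706) = 5312/(68 - 706) = 5312/(-638) = 5312*(-1/638) = -2656/319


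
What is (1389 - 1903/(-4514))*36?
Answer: 112893282/2257 ≈ 50019.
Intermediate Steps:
(1389 - 1903/(-4514))*36 = (1389 - 1903*(-1)/4514)*36 = (1389 - 1*(-1903/4514))*36 = (1389 + 1903/4514)*36 = (6271849/4514)*36 = 112893282/2257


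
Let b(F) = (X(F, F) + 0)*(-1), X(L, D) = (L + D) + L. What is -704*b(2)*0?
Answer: 0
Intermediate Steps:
X(L, D) = D + 2*L (X(L, D) = (D + L) + L = D + 2*L)
b(F) = -3*F (b(F) = ((F + 2*F) + 0)*(-1) = (3*F + 0)*(-1) = (3*F)*(-1) = -3*F)
-704*b(2)*0 = -704*-3*2*0 = -704*(-6*0) = -704*0 = -8*0 = 0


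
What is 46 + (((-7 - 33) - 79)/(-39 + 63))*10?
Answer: -43/12 ≈ -3.5833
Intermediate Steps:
46 + (((-7 - 33) - 79)/(-39 + 63))*10 = 46 + ((-40 - 79)/24)*10 = 46 - 119*1/24*10 = 46 - 119/24*10 = 46 - 595/12 = -43/12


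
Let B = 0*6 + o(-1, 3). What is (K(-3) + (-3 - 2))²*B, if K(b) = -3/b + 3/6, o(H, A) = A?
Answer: 147/4 ≈ 36.750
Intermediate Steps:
K(b) = ½ - 3/b (K(b) = -3/b + 3*(⅙) = -3/b + ½ = ½ - 3/b)
B = 3 (B = 0*6 + 3 = 0 + 3 = 3)
(K(-3) + (-3 - 2))²*B = ((½)*(-6 - 3)/(-3) + (-3 - 2))²*3 = ((½)*(-⅓)*(-9) - 5)²*3 = (3/2 - 5)²*3 = (-7/2)²*3 = (49/4)*3 = 147/4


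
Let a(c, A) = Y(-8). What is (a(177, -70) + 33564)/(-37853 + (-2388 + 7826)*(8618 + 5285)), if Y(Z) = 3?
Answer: 11189/25188887 ≈ 0.00044420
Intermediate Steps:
a(c, A) = 3
(a(177, -70) + 33564)/(-37853 + (-2388 + 7826)*(8618 + 5285)) = (3 + 33564)/(-37853 + (-2388 + 7826)*(8618 + 5285)) = 33567/(-37853 + 5438*13903) = 33567/(-37853 + 75604514) = 33567/75566661 = 33567*(1/75566661) = 11189/25188887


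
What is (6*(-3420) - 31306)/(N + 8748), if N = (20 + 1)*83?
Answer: -51826/10491 ≈ -4.9400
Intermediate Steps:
N = 1743 (N = 21*83 = 1743)
(6*(-3420) - 31306)/(N + 8748) = (6*(-3420) - 31306)/(1743 + 8748) = (-20520 - 31306)/10491 = -51826*1/10491 = -51826/10491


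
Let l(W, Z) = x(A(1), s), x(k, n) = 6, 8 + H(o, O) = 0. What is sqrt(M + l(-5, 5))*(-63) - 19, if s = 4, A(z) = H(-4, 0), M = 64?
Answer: -19 - 63*sqrt(70) ≈ -546.10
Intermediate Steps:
H(o, O) = -8 (H(o, O) = -8 + 0 = -8)
A(z) = -8
l(W, Z) = 6
sqrt(M + l(-5, 5))*(-63) - 19 = sqrt(64 + 6)*(-63) - 19 = sqrt(70)*(-63) - 19 = -63*sqrt(70) - 19 = -19 - 63*sqrt(70)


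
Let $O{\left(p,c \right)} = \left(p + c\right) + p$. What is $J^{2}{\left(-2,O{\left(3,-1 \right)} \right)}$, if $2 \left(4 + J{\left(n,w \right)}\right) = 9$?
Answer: $\frac{1}{4} \approx 0.25$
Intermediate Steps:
$O{\left(p,c \right)} = c + 2 p$ ($O{\left(p,c \right)} = \left(c + p\right) + p = c + 2 p$)
$J{\left(n,w \right)} = \frac{1}{2}$ ($J{\left(n,w \right)} = -4 + \frac{1}{2} \cdot 9 = -4 + \frac{9}{2} = \frac{1}{2}$)
$J^{2}{\left(-2,O{\left(3,-1 \right)} \right)} = \left(\frac{1}{2}\right)^{2} = \frac{1}{4}$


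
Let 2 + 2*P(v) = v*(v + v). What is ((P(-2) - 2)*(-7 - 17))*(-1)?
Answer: 24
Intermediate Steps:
P(v) = -1 + v² (P(v) = -1 + (v*(v + v))/2 = -1 + (v*(2*v))/2 = -1 + (2*v²)/2 = -1 + v²)
((P(-2) - 2)*(-7 - 17))*(-1) = (((-1 + (-2)²) - 2)*(-7 - 17))*(-1) = (((-1 + 4) - 2)*(-24))*(-1) = ((3 - 2)*(-24))*(-1) = (1*(-24))*(-1) = -24*(-1) = 24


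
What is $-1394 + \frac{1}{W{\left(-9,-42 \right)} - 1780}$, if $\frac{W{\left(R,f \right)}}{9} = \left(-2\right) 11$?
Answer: $- \frac{2757333}{1978} \approx -1394.0$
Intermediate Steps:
$W{\left(R,f \right)} = -198$ ($W{\left(R,f \right)} = 9 \left(\left(-2\right) 11\right) = 9 \left(-22\right) = -198$)
$-1394 + \frac{1}{W{\left(-9,-42 \right)} - 1780} = -1394 + \frac{1}{-198 - 1780} = -1394 + \frac{1}{-1978} = -1394 - \frac{1}{1978} = - \frac{2757333}{1978}$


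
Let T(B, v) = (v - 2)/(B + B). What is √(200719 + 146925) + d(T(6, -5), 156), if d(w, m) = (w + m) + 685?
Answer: 10085/12 + 2*√86911 ≈ 1430.0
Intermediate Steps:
T(B, v) = (-2 + v)/(2*B) (T(B, v) = (-2 + v)/((2*B)) = (-2 + v)*(1/(2*B)) = (-2 + v)/(2*B))
d(w, m) = 685 + m + w (d(w, m) = (m + w) + 685 = 685 + m + w)
√(200719 + 146925) + d(T(6, -5), 156) = √(200719 + 146925) + (685 + 156 + (½)*(-2 - 5)/6) = √347644 + (685 + 156 + (½)*(⅙)*(-7)) = 2*√86911 + (685 + 156 - 7/12) = 2*√86911 + 10085/12 = 10085/12 + 2*√86911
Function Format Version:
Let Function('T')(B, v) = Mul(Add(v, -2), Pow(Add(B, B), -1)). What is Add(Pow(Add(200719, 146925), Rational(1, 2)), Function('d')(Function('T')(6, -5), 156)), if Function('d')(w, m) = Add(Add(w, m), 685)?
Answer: Add(Rational(10085, 12), Mul(2, Pow(86911, Rational(1, 2)))) ≈ 1430.0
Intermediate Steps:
Function('T')(B, v) = Mul(Rational(1, 2), Pow(B, -1), Add(-2, v)) (Function('T')(B, v) = Mul(Add(-2, v), Pow(Mul(2, B), -1)) = Mul(Add(-2, v), Mul(Rational(1, 2), Pow(B, -1))) = Mul(Rational(1, 2), Pow(B, -1), Add(-2, v)))
Function('d')(w, m) = Add(685, m, w) (Function('d')(w, m) = Add(Add(m, w), 685) = Add(685, m, w))
Add(Pow(Add(200719, 146925), Rational(1, 2)), Function('d')(Function('T')(6, -5), 156)) = Add(Pow(Add(200719, 146925), Rational(1, 2)), Add(685, 156, Mul(Rational(1, 2), Pow(6, -1), Add(-2, -5)))) = Add(Pow(347644, Rational(1, 2)), Add(685, 156, Mul(Rational(1, 2), Rational(1, 6), -7))) = Add(Mul(2, Pow(86911, Rational(1, 2))), Add(685, 156, Rational(-7, 12))) = Add(Mul(2, Pow(86911, Rational(1, 2))), Rational(10085, 12)) = Add(Rational(10085, 12), Mul(2, Pow(86911, Rational(1, 2))))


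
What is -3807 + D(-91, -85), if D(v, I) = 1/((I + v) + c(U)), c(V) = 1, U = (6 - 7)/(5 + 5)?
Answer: -666226/175 ≈ -3807.0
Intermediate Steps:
U = -⅒ (U = -1/10 = -1*⅒ = -⅒ ≈ -0.10000)
D(v, I) = 1/(1 + I + v) (D(v, I) = 1/((I + v) + 1) = 1/(1 + I + v))
-3807 + D(-91, -85) = -3807 + 1/(1 - 85 - 91) = -3807 + 1/(-175) = -3807 - 1/175 = -666226/175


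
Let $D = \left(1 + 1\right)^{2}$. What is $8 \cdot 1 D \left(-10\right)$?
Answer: $-320$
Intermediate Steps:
$D = 4$ ($D = 2^{2} = 4$)
$8 \cdot 1 D \left(-10\right) = 8 \cdot 1 \cdot 4 \left(-10\right) = 8 \cdot 4 \left(-10\right) = 32 \left(-10\right) = -320$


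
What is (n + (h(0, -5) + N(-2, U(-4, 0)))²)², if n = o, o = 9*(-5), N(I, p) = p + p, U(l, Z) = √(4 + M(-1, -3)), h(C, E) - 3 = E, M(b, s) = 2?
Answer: 673 + 272*√6 ≈ 1339.3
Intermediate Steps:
h(C, E) = 3 + E
U(l, Z) = √6 (U(l, Z) = √(4 + 2) = √6)
N(I, p) = 2*p
o = -45
n = -45
(n + (h(0, -5) + N(-2, U(-4, 0)))²)² = (-45 + ((3 - 5) + 2*√6)²)² = (-45 + (-2 + 2*√6)²)²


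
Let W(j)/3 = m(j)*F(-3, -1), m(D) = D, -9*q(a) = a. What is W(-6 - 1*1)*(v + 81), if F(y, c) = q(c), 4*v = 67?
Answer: -2737/12 ≈ -228.08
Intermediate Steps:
q(a) = -a/9
v = 67/4 (v = (¼)*67 = 67/4 ≈ 16.750)
F(y, c) = -c/9
W(j) = j/3 (W(j) = 3*(j*(-⅑*(-1))) = 3*(j*(⅑)) = 3*(j/9) = j/3)
W(-6 - 1*1)*(v + 81) = ((-6 - 1*1)/3)*(67/4 + 81) = ((-6 - 1)/3)*(391/4) = ((⅓)*(-7))*(391/4) = -7/3*391/4 = -2737/12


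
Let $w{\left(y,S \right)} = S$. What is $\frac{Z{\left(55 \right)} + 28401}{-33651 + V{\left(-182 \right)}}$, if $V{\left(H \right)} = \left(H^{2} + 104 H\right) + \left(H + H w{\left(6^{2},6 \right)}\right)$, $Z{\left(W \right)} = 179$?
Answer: $- \frac{28580}{20729} \approx -1.3787$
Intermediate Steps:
$V{\left(H \right)} = H^{2} + 111 H$ ($V{\left(H \right)} = \left(H^{2} + 104 H\right) + \left(H + H 6\right) = \left(H^{2} + 104 H\right) + \left(H + 6 H\right) = \left(H^{2} + 104 H\right) + 7 H = H^{2} + 111 H$)
$\frac{Z{\left(55 \right)} + 28401}{-33651 + V{\left(-182 \right)}} = \frac{179 + 28401}{-33651 - 182 \left(111 - 182\right)} = \frac{28580}{-33651 - -12922} = \frac{28580}{-33651 + 12922} = \frac{28580}{-20729} = 28580 \left(- \frac{1}{20729}\right) = - \frac{28580}{20729}$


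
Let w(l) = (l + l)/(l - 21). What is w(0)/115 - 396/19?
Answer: -396/19 ≈ -20.842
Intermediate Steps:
w(l) = 2*l/(-21 + l) (w(l) = (2*l)/(-21 + l) = 2*l/(-21 + l))
w(0)/115 - 396/19 = (2*0/(-21 + 0))/115 - 396/19 = (2*0/(-21))*(1/115) - 396*1/19 = (2*0*(-1/21))*(1/115) - 396/19 = 0*(1/115) - 396/19 = 0 - 396/19 = -396/19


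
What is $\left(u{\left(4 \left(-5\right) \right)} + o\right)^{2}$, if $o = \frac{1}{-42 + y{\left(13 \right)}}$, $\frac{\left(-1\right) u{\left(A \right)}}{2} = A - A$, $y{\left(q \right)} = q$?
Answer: $\frac{1}{841} \approx 0.0011891$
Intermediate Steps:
$u{\left(A \right)} = 0$ ($u{\left(A \right)} = - 2 \left(A - A\right) = \left(-2\right) 0 = 0$)
$o = - \frac{1}{29}$ ($o = \frac{1}{-42 + 13} = \frac{1}{-29} = - \frac{1}{29} \approx -0.034483$)
$\left(u{\left(4 \left(-5\right) \right)} + o\right)^{2} = \left(0 - \frac{1}{29}\right)^{2} = \left(- \frac{1}{29}\right)^{2} = \frac{1}{841}$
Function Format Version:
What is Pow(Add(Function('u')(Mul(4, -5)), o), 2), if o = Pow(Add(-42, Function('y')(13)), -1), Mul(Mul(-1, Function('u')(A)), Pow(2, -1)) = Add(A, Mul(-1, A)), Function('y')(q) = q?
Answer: Rational(1, 841) ≈ 0.0011891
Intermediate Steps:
Function('u')(A) = 0 (Function('u')(A) = Mul(-2, Add(A, Mul(-1, A))) = Mul(-2, 0) = 0)
o = Rational(-1, 29) (o = Pow(Add(-42, 13), -1) = Pow(-29, -1) = Rational(-1, 29) ≈ -0.034483)
Pow(Add(Function('u')(Mul(4, -5)), o), 2) = Pow(Add(0, Rational(-1, 29)), 2) = Pow(Rational(-1, 29), 2) = Rational(1, 841)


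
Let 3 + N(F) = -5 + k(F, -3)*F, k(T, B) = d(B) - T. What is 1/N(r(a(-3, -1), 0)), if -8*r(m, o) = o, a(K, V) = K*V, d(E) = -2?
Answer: -⅛ ≈ -0.12500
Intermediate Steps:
k(T, B) = -2 - T
r(m, o) = -o/8
N(F) = -8 + F*(-2 - F) (N(F) = -3 + (-5 + (-2 - F)*F) = -3 + (-5 + F*(-2 - F)) = -8 + F*(-2 - F))
1/N(r(a(-3, -1), 0)) = 1/(-8 - (-⅛*0)*(2 - ⅛*0)) = 1/(-8 - 1*0*(2 + 0)) = 1/(-8 - 1*0*2) = 1/(-8 + 0) = 1/(-8) = -⅛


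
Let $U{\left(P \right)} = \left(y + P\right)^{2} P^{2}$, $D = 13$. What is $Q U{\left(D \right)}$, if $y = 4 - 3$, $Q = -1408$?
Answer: $-46638592$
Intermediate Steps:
$y = 1$
$U{\left(P \right)} = P^{2} \left(1 + P\right)^{2}$ ($U{\left(P \right)} = \left(1 + P\right)^{2} P^{2} = P^{2} \left(1 + P\right)^{2}$)
$Q U{\left(D \right)} = - 1408 \cdot 13^{2} \left(1 + 13\right)^{2} = - 1408 \cdot 169 \cdot 14^{2} = - 1408 \cdot 169 \cdot 196 = \left(-1408\right) 33124 = -46638592$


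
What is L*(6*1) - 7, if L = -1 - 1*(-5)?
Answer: 17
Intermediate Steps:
L = 4 (L = -1 + 5 = 4)
L*(6*1) - 7 = 4*(6*1) - 7 = 4*6 - 7 = 24 - 7 = 17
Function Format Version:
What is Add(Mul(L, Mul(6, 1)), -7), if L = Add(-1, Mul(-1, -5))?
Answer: 17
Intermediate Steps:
L = 4 (L = Add(-1, 5) = 4)
Add(Mul(L, Mul(6, 1)), -7) = Add(Mul(4, Mul(6, 1)), -7) = Add(Mul(4, 6), -7) = Add(24, -7) = 17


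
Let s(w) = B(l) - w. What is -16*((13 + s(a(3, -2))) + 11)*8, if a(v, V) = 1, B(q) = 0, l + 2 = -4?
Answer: -2944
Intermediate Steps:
l = -6 (l = -2 - 4 = -6)
s(w) = -w (s(w) = 0 - w = -w)
-16*((13 + s(a(3, -2))) + 11)*8 = -16*((13 - 1*1) + 11)*8 = -16*((13 - 1) + 11)*8 = -16*(12 + 11)*8 = -16*23*8 = -368*8 = -2944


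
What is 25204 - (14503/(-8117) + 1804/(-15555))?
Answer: 3182495638973/126259935 ≈ 25206.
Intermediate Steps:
25204 - (14503/(-8117) + 1804/(-15555)) = 25204 - (14503*(-1/8117) + 1804*(-1/15555)) = 25204 - (-14503/8117 - 1804/15555) = 25204 - 1*(-240237233/126259935) = 25204 + 240237233/126259935 = 3182495638973/126259935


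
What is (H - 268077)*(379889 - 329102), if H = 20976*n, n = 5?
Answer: -8288286039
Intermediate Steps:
H = 104880 (H = 20976*5 = 104880)
(H - 268077)*(379889 - 329102) = (104880 - 268077)*(379889 - 329102) = -163197*50787 = -8288286039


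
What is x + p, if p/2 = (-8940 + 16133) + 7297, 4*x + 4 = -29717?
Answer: 86199/4 ≈ 21550.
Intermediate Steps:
x = -29721/4 (x = -1 + (¼)*(-29717) = -1 - 29717/4 = -29721/4 ≈ -7430.3)
p = 28980 (p = 2*((-8940 + 16133) + 7297) = 2*(7193 + 7297) = 2*14490 = 28980)
x + p = -29721/4 + 28980 = 86199/4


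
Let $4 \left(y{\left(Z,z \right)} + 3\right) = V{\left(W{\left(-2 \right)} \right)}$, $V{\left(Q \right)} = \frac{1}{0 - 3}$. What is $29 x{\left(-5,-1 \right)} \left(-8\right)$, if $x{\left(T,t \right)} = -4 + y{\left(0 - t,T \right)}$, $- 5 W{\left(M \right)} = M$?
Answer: $\frac{4930}{3} \approx 1643.3$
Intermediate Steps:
$W{\left(M \right)} = - \frac{M}{5}$
$V{\left(Q \right)} = - \frac{1}{3}$ ($V{\left(Q \right)} = \frac{1}{-3} = - \frac{1}{3}$)
$y{\left(Z,z \right)} = - \frac{37}{12}$ ($y{\left(Z,z \right)} = -3 + \frac{1}{4} \left(- \frac{1}{3}\right) = -3 - \frac{1}{12} = - \frac{37}{12}$)
$x{\left(T,t \right)} = - \frac{85}{12}$ ($x{\left(T,t \right)} = -4 - \frac{37}{12} = - \frac{85}{12}$)
$29 x{\left(-5,-1 \right)} \left(-8\right) = 29 \left(- \frac{85}{12}\right) \left(-8\right) = \left(- \frac{2465}{12}\right) \left(-8\right) = \frac{4930}{3}$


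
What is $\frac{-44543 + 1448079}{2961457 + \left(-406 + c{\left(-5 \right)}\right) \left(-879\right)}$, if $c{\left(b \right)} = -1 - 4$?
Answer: $\frac{701768}{1661363} \approx 0.4224$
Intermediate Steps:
$c{\left(b \right)} = -5$
$\frac{-44543 + 1448079}{2961457 + \left(-406 + c{\left(-5 \right)}\right) \left(-879\right)} = \frac{-44543 + 1448079}{2961457 + \left(-406 - 5\right) \left(-879\right)} = \frac{1403536}{2961457 - -361269} = \frac{1403536}{2961457 + 361269} = \frac{1403536}{3322726} = 1403536 \cdot \frac{1}{3322726} = \frac{701768}{1661363}$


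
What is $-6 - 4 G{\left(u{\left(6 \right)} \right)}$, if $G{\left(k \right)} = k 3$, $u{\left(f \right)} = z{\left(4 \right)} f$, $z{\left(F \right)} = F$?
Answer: $-294$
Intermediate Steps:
$u{\left(f \right)} = 4 f$
$G{\left(k \right)} = 3 k$
$-6 - 4 G{\left(u{\left(6 \right)} \right)} = -6 - 4 \cdot 3 \cdot 4 \cdot 6 = -6 - 4 \cdot 3 \cdot 24 = -6 - 288 = -294$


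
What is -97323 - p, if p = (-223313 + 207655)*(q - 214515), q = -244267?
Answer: -7183705879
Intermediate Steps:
p = 7183608556 (p = (-223313 + 207655)*(-244267 - 214515) = -15658*(-458782) = 7183608556)
-97323 - p = -97323 - 1*7183608556 = -97323 - 7183608556 = -7183705879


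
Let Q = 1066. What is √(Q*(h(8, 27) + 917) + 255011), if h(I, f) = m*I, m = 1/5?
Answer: √30855965/5 ≈ 1111.0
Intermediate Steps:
m = ⅕ ≈ 0.20000
h(I, f) = I/5
√(Q*(h(8, 27) + 917) + 255011) = √(1066*((⅕)*8 + 917) + 255011) = √(1066*(8/5 + 917) + 255011) = √(1066*(4593/5) + 255011) = √(4896138/5 + 255011) = √(6171193/5) = √30855965/5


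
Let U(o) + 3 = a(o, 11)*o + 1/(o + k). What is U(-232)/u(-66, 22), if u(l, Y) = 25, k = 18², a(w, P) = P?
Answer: -235059/2300 ≈ -102.20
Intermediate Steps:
k = 324
U(o) = -3 + 1/(324 + o) + 11*o (U(o) = -3 + (11*o + 1/(o + 324)) = -3 + (11*o + 1/(324 + o)) = -3 + (1/(324 + o) + 11*o) = -3 + 1/(324 + o) + 11*o)
U(-232)/u(-66, 22) = ((-971 + 11*(-232)² + 3561*(-232))/(324 - 232))/25 = ((-971 + 11*53824 - 826152)/92)*(1/25) = ((-971 + 592064 - 826152)/92)*(1/25) = ((1/92)*(-235059))*(1/25) = -235059/92*1/25 = -235059/2300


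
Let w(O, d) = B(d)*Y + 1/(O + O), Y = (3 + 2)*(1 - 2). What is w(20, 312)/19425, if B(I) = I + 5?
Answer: -3019/37000 ≈ -0.081595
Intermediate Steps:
Y = -5 (Y = 5*(-1) = -5)
B(I) = 5 + I
w(O, d) = -25 + 1/(2*O) - 5*d (w(O, d) = (5 + d)*(-5) + 1/(O + O) = (-25 - 5*d) + 1/(2*O) = -25 + 1/(2*O) - 5*d)
w(20, 312)/19425 = (-25 + (½)/20 - 5*312)/19425 = (-25 + (½)*(1/20) - 1560)*(1/19425) = (-25 + 1/40 - 1560)*(1/19425) = -63399/40*1/19425 = -3019/37000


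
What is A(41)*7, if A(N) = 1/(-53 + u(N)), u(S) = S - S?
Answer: -7/53 ≈ -0.13208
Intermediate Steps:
u(S) = 0
A(N) = -1/53 (A(N) = 1/(-53 + 0) = 1/(-53) = -1/53)
A(41)*7 = -1/53*7 = -7/53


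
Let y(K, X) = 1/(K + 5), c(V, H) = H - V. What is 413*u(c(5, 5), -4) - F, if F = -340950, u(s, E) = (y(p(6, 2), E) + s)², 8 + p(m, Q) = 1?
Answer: 1364213/4 ≈ 3.4105e+5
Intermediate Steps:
p(m, Q) = -7 (p(m, Q) = -8 + 1 = -7)
y(K, X) = 1/(5 + K)
u(s, E) = (-½ + s)² (u(s, E) = (1/(5 - 7) + s)² = (1/(-2) + s)² = (-½ + s)²)
413*u(c(5, 5), -4) - F = 413*((-1 + 2*(5 - 1*5))²/4) - 1*(-340950) = 413*((-1 + 2*(5 - 5))²/4) + 340950 = 413*((-1 + 2*0)²/4) + 340950 = 413*((-1 + 0)²/4) + 340950 = 413*((¼)*(-1)²) + 340950 = 413*((¼)*1) + 340950 = 413*(¼) + 340950 = 413/4 + 340950 = 1364213/4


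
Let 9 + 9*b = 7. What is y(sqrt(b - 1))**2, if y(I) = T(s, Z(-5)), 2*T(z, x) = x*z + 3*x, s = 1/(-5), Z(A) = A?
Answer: 49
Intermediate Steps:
b = -2/9 (b = -1 + (1/9)*7 = -1 + 7/9 = -2/9 ≈ -0.22222)
s = -1/5 ≈ -0.20000
T(z, x) = 3*x/2 + x*z/2 (T(z, x) = (x*z + 3*x)/2 = (3*x + x*z)/2 = 3*x/2 + x*z/2)
y(I) = -7 (y(I) = (1/2)*(-5)*(3 - 1/5) = (1/2)*(-5)*(14/5) = -7)
y(sqrt(b - 1))**2 = (-7)**2 = 49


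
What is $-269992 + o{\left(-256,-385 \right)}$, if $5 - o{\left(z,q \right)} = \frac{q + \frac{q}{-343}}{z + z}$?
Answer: $- \frac{3386726333}{12544} \approx -2.6999 \cdot 10^{5}$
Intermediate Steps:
$o{\left(z,q \right)} = 5 - \frac{171 q}{343 z}$ ($o{\left(z,q \right)} = 5 - \frac{q + \frac{q}{-343}}{z + z} = 5 - \frac{q + q \left(- \frac{1}{343}\right)}{2 z} = 5 - \left(q - \frac{q}{343}\right) \frac{1}{2 z} = 5 - \frac{342 q}{343} \frac{1}{2 z} = 5 - \frac{171 q}{343 z}$)
$-269992 + o{\left(-256,-385 \right)} = -269992 + \left(5 - - \frac{9405}{49 \left(-256\right)}\right) = -269992 + \left(5 - \left(- \frac{9405}{49}\right) \left(- \frac{1}{256}\right)\right) = -269992 + \left(5 - \frac{9405}{12544}\right) = -269992 + \frac{53315}{12544} = - \frac{3386726333}{12544}$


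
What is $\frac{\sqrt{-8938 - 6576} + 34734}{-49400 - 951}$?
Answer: $- \frac{4962}{7193} - \frac{i \sqrt{15514}}{50351} \approx -0.68984 - 0.0024737 i$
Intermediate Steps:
$\frac{\sqrt{-8938 - 6576} + 34734}{-49400 - 951} = \frac{\sqrt{-15514} + 34734}{-50351} = \left(i \sqrt{15514} + 34734\right) \left(- \frac{1}{50351}\right) = \left(34734 + i \sqrt{15514}\right) \left(- \frac{1}{50351}\right) = - \frac{4962}{7193} - \frac{i \sqrt{15514}}{50351}$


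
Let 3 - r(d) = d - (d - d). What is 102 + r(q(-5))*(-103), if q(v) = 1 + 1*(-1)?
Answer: -207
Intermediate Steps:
q(v) = 0 (q(v) = 1 - 1 = 0)
r(d) = 3 - d (r(d) = 3 - (d - (d - d)) = 3 - (d - 1*0) = 3 - (d + 0) = 3 - d)
102 + r(q(-5))*(-103) = 102 + (3 - 1*0)*(-103) = 102 + (3 + 0)*(-103) = 102 + 3*(-103) = 102 - 309 = -207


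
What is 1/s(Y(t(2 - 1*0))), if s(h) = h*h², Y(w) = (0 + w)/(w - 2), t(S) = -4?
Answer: 27/8 ≈ 3.3750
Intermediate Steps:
Y(w) = w/(-2 + w)
s(h) = h³
1/s(Y(t(2 - 1*0))) = 1/((-4/(-2 - 4))³) = 1/((-4/(-6))³) = 1/((-4*(-⅙))³) = 1/((⅔)³) = 1/(8/27) = 27/8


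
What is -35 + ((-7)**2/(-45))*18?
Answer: -273/5 ≈ -54.600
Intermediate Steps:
-35 + ((-7)**2/(-45))*18 = -35 + (49*(-1/45))*18 = -35 - 49/45*18 = -35 - 98/5 = -273/5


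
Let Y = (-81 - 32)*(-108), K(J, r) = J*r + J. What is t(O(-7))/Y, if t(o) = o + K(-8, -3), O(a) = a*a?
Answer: 65/12204 ≈ 0.0053261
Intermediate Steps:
O(a) = a²
K(J, r) = J + J*r
t(o) = 16 + o (t(o) = o - 8*(1 - 3) = o - 8*(-2) = o + 16 = 16 + o)
Y = 12204 (Y = -113*(-108) = 12204)
t(O(-7))/Y = (16 + (-7)²)/12204 = (16 + 49)*(1/12204) = 65*(1/12204) = 65/12204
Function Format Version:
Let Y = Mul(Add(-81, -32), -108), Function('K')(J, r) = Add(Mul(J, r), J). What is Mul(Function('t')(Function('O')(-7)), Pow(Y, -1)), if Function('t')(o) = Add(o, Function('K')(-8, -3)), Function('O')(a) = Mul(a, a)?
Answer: Rational(65, 12204) ≈ 0.0053261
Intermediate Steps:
Function('O')(a) = Pow(a, 2)
Function('K')(J, r) = Add(J, Mul(J, r))
Function('t')(o) = Add(16, o) (Function('t')(o) = Add(o, Mul(-8, Add(1, -3))) = Add(o, Mul(-8, -2)) = Add(o, 16) = Add(16, o))
Y = 12204 (Y = Mul(-113, -108) = 12204)
Mul(Function('t')(Function('O')(-7)), Pow(Y, -1)) = Mul(Add(16, Pow(-7, 2)), Pow(12204, -1)) = Mul(Add(16, 49), Rational(1, 12204)) = Mul(65, Rational(1, 12204)) = Rational(65, 12204)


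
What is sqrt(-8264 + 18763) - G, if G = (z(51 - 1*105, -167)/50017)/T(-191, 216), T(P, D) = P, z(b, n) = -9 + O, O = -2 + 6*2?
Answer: 1/9553247 + sqrt(10499) ≈ 102.46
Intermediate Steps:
O = 10 (O = -2 + 12 = 10)
z(b, n) = 1 (z(b, n) = -9 + 10 = 1)
G = -1/9553247 (G = (1/50017)/(-191) = (1*(1/50017))*(-1/191) = (1/50017)*(-1/191) = -1/9553247 ≈ -1.0468e-7)
sqrt(-8264 + 18763) - G = sqrt(-8264 + 18763) - 1*(-1/9553247) = sqrt(10499) + 1/9553247 = 1/9553247 + sqrt(10499)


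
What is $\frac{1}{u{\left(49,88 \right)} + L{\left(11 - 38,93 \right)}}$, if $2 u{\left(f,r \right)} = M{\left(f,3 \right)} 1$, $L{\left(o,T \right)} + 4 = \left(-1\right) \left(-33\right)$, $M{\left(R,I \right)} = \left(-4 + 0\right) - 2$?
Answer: $\frac{1}{26} \approx 0.038462$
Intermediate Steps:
$M{\left(R,I \right)} = -6$ ($M{\left(R,I \right)} = -4 - 2 = -6$)
$L{\left(o,T \right)} = 29$ ($L{\left(o,T \right)} = -4 - -33 = -4 + 33 = 29$)
$u{\left(f,r \right)} = -3$ ($u{\left(f,r \right)} = \frac{\left(-6\right) 1}{2} = \frac{1}{2} \left(-6\right) = -3$)
$\frac{1}{u{\left(49,88 \right)} + L{\left(11 - 38,93 \right)}} = \frac{1}{-3 + 29} = \frac{1}{26}$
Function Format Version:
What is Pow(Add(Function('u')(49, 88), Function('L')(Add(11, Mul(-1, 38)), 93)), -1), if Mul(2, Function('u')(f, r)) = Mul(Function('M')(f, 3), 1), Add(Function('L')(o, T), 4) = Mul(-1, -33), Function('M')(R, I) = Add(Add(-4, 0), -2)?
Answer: Rational(1, 26) ≈ 0.038462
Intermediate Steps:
Function('M')(R, I) = -6 (Function('M')(R, I) = Add(-4, -2) = -6)
Function('L')(o, T) = 29 (Function('L')(o, T) = Add(-4, Mul(-1, -33)) = Add(-4, 33) = 29)
Function('u')(f, r) = -3 (Function('u')(f, r) = Mul(Rational(1, 2), Mul(-6, 1)) = Mul(Rational(1, 2), -6) = -3)
Pow(Add(Function('u')(49, 88), Function('L')(Add(11, Mul(-1, 38)), 93)), -1) = Pow(Add(-3, 29), -1) = Pow(26, -1) = Rational(1, 26)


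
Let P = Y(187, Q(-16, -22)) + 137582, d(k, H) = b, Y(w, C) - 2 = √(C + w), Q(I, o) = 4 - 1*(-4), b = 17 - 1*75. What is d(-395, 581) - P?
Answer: -137642 - √195 ≈ -1.3766e+5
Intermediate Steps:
b = -58 (b = 17 - 75 = -58)
Q(I, o) = 8 (Q(I, o) = 4 + 4 = 8)
Y(w, C) = 2 + √(C + w)
d(k, H) = -58
P = 137584 + √195 (P = (2 + √(8 + 187)) + 137582 = (2 + √195) + 137582 = 137584 + √195 ≈ 1.3760e+5)
d(-395, 581) - P = -58 - (137584 + √195) = -58 + (-137584 - √195) = -137642 - √195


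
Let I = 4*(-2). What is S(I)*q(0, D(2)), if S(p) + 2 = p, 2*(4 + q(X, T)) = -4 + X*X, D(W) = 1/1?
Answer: 60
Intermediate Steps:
D(W) = 1
I = -8
q(X, T) = -6 + X²/2 (q(X, T) = -4 + (-4 + X*X)/2 = -4 + (-4 + X²)/2 = -4 + (-2 + X²/2) = -6 + X²/2)
S(p) = -2 + p
S(I)*q(0, D(2)) = (-2 - 8)*(-6 + (½)*0²) = -10*(-6 + (½)*0) = -10*(-6 + 0) = -10*(-6) = 60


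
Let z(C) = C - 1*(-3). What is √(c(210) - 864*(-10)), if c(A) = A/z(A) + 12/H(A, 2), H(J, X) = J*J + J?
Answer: 2*√593910517564455/524335 ≈ 92.957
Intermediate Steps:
H(J, X) = J + J² (H(J, X) = J² + J = J + J²)
z(C) = 3 + C (z(C) = C + 3 = 3 + C)
c(A) = A/(3 + A) + 12/(A*(1 + A)) (c(A) = A/(3 + A) + 12/((A*(1 + A))) = A/(3 + A) + 12*(1/(A*(1 + A))) = A/(3 + A) + 12/(A*(1 + A)))
√(c(210) - 864*(-10)) = √((36 + 12*210 + 210²*(1 + 210))/(210*(1 + 210)*(3 + 210)) - 864*(-10)) = √((1/210)*(36 + 2520 + 44100*211)/(211*213) + 8640) = √((1/210)*(1/211)*(1/213)*(36 + 2520 + 9305100) + 8640) = √((1/210)*(1/211)*(1/213)*9307656 + 8640) = √(517092/524335 + 8640) = √(4530771492/524335) = 2*√593910517564455/524335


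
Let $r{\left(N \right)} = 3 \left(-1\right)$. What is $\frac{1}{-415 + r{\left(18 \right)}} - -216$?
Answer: $\frac{90287}{418} \approx 216.0$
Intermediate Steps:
$r{\left(N \right)} = -3$
$\frac{1}{-415 + r{\left(18 \right)}} - -216 = \frac{1}{-415 - 3} - -216 = \frac{1}{-418} + 216 = - \frac{1}{418} + 216 = \frac{90287}{418}$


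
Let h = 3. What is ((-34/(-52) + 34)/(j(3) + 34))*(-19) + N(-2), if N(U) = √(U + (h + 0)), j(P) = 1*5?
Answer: -16105/1014 ≈ -15.883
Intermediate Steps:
j(P) = 5
N(U) = √(3 + U) (N(U) = √(U + (3 + 0)) = √(U + 3) = √(3 + U))
((-34/(-52) + 34)/(j(3) + 34))*(-19) + N(-2) = ((-34/(-52) + 34)/(5 + 34))*(-19) + √(3 - 2) = ((-34*(-1/52) + 34)/39)*(-19) + √1 = ((17/26 + 34)*(1/39))*(-19) + 1 = ((901/26)*(1/39))*(-19) + 1 = (901/1014)*(-19) + 1 = -17119/1014 + 1 = -16105/1014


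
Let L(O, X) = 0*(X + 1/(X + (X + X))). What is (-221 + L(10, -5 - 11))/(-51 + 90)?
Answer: -17/3 ≈ -5.6667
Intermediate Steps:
L(O, X) = 0 (L(O, X) = 0*(X + 1/(X + 2*X)) = 0*(X + 1/(3*X)) = 0)
(-221 + L(10, -5 - 11))/(-51 + 90) = (-221 + 0)/(-51 + 90) = -221/39 = -221*1/39 = -17/3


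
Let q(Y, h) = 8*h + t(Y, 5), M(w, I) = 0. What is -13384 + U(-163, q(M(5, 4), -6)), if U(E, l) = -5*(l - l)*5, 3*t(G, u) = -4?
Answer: -13384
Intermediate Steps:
t(G, u) = -4/3 (t(G, u) = (1/3)*(-4) = -4/3)
q(Y, h) = -4/3 + 8*h (q(Y, h) = 8*h - 4/3 = -4/3 + 8*h)
U(E, l) = 0 (U(E, l) = -5*0*5 = 0*5 = 0)
-13384 + U(-163, q(M(5, 4), -6)) = -13384 + 0 = -13384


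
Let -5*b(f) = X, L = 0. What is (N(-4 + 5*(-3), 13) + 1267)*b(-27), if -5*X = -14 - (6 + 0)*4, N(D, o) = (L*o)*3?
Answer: -48146/25 ≈ -1925.8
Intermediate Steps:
N(D, o) = 0 (N(D, o) = (0*o)*3 = 0*3 = 0)
X = 38/5 (X = -(-14 - (6 + 0)*4)/5 = -(-14 - 6*4)/5 = -(-14 - 1*24)/5 = -(-14 - 24)/5 = -⅕*(-38) = 38/5 ≈ 7.6000)
b(f) = -38/25 (b(f) = -⅕*38/5 = -38/25)
(N(-4 + 5*(-3), 13) + 1267)*b(-27) = (0 + 1267)*(-38/25) = 1267*(-38/25) = -48146/25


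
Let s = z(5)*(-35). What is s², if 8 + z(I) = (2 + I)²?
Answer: 2059225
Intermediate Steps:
z(I) = -8 + (2 + I)²
s = -1435 (s = (-8 + (2 + 5)²)*(-35) = (-8 + 7²)*(-35) = (-8 + 49)*(-35) = 41*(-35) = -1435)
s² = (-1435)² = 2059225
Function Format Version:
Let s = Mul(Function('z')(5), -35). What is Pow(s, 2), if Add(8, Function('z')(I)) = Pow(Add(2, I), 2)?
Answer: 2059225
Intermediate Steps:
Function('z')(I) = Add(-8, Pow(Add(2, I), 2))
s = -1435 (s = Mul(Add(-8, Pow(Add(2, 5), 2)), -35) = Mul(Add(-8, Pow(7, 2)), -35) = Mul(Add(-8, 49), -35) = Mul(41, -35) = -1435)
Pow(s, 2) = Pow(-1435, 2) = 2059225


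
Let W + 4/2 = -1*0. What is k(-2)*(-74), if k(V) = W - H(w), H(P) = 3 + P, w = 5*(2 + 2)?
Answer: 1850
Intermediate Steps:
W = -2 (W = -2 - 1*0 = -2 + 0 = -2)
w = 20 (w = 5*4 = 20)
k(V) = -25 (k(V) = -2 - (3 + 20) = -2 - 1*23 = -2 - 23 = -25)
k(-2)*(-74) = -25*(-74) = 1850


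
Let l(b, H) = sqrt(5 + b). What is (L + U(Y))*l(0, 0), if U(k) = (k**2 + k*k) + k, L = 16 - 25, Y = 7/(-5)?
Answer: -162*sqrt(5)/25 ≈ -14.490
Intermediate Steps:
Y = -7/5 (Y = 7*(-1/5) = -7/5 ≈ -1.4000)
L = -9
U(k) = k + 2*k**2 (U(k) = (k**2 + k**2) + k = 2*k**2 + k = k + 2*k**2)
(L + U(Y))*l(0, 0) = (-9 - 7*(1 + 2*(-7/5))/5)*sqrt(5 + 0) = (-9 - 7*(1 - 14/5)/5)*sqrt(5) = (-9 - 7/5*(-9/5))*sqrt(5) = (-9 + 63/25)*sqrt(5) = -162*sqrt(5)/25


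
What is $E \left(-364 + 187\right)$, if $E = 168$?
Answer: $-29736$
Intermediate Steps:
$E \left(-364 + 187\right) = 168 \left(-364 + 187\right) = 168 \left(-177\right) = -29736$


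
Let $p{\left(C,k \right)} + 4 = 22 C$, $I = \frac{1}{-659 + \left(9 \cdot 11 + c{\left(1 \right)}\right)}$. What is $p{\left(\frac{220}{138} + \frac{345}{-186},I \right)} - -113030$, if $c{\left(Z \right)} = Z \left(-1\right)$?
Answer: $\frac{241750349}{2139} \approx 1.1302 \cdot 10^{5}$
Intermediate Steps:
$c{\left(Z \right)} = - Z$
$I = - \frac{1}{561}$ ($I = \frac{1}{-659 + \left(9 \cdot 11 - 1\right)} = \frac{1}{-659 + \left(99 - 1\right)} = \frac{1}{-659 + 98} = \frac{1}{-561} = - \frac{1}{561} \approx -0.0017825$)
$p{\left(C,k \right)} = -4 + 22 C$
$p{\left(\frac{220}{138} + \frac{345}{-186},I \right)} - -113030 = \left(-4 + 22 \left(\frac{220}{138} + \frac{345}{-186}\right)\right) - -113030 = \left(-4 + 22 \left(220 \cdot \frac{1}{138} + 345 \left(- \frac{1}{186}\right)\right)\right) + 113030 = \left(-4 + 22 \left(\frac{110}{69} - \frac{115}{62}\right)\right) + 113030 = \left(-4 + 22 \left(- \frac{1115}{4278}\right)\right) + 113030 = \left(-4 - \frac{12265}{2139}\right) + 113030 = - \frac{20821}{2139} + 113030 = \frac{241750349}{2139}$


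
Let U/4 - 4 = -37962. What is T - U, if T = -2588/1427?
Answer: 216661676/1427 ≈ 1.5183e+5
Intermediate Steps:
T = -2588/1427 (T = -2588*1/1427 = -2588/1427 ≈ -1.8136)
U = -151832 (U = 16 + 4*(-37962) = 16 - 151848 = -151832)
T - U = -2588/1427 - 1*(-151832) = -2588/1427 + 151832 = 216661676/1427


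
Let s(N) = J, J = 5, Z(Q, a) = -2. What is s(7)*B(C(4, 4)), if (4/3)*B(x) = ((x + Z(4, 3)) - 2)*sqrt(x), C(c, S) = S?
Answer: 0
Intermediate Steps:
s(N) = 5
B(x) = 3*sqrt(x)*(-4 + x)/4 (B(x) = 3*(((x - 2) - 2)*sqrt(x))/4 = 3*(((-2 + x) - 2)*sqrt(x))/4 = 3*((-4 + x)*sqrt(x))/4 = 3*(sqrt(x)*(-4 + x))/4 = 3*sqrt(x)*(-4 + x)/4)
s(7)*B(C(4, 4)) = 5*(3*sqrt(4)*(-4 + 4)/4) = 5*((3/4)*2*0) = 5*0 = 0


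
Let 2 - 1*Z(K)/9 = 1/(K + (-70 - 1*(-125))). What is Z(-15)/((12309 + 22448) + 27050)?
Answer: 711/2472280 ≈ 0.00028759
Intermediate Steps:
Z(K) = 18 - 9/(55 + K) (Z(K) = 18 - 9/(K + (-70 - 1*(-125))) = 18 - 9/(K + (-70 + 125)) = 18 - 9/(K + 55) = 18 - 9/(55 + K))
Z(-15)/((12309 + 22448) + 27050) = (9*(109 + 2*(-15))/(55 - 15))/((12309 + 22448) + 27050) = (9*(109 - 30)/40)/(34757 + 27050) = (9*(1/40)*79)/61807 = (711/40)*(1/61807) = 711/2472280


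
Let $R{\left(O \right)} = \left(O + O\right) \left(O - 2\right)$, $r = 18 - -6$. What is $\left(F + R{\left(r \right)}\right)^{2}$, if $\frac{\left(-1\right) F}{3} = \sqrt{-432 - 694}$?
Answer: $1105002 - 6336 i \sqrt{1126} \approx 1.105 \cdot 10^{6} - 2.1261 \cdot 10^{5} i$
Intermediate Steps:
$r = 24$ ($r = 18 + 6 = 24$)
$F = - 3 i \sqrt{1126}$ ($F = - 3 \sqrt{-432 - 694} = - 3 \sqrt{-1126} = - 3 i \sqrt{1126} \approx - 100.67 i$)
$R{\left(O \right)} = 2 O \left(-2 + O\right)$
$\left(F + R{\left(r \right)}\right)^{2} = \left(- 3 i \sqrt{1126} + 2 \cdot 24 \left(-2 + 24\right)\right)^{2} = \left(- 3 i \sqrt{1126} + 2 \cdot 24 \cdot 22\right)^{2} = \left(- 3 i \sqrt{1126} + 1056\right)^{2} = \left(1056 - 3 i \sqrt{1126}\right)^{2}$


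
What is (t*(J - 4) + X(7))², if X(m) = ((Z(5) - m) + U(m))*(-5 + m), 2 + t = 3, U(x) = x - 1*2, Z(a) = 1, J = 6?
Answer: 0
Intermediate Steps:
U(x) = -2 + x (U(x) = x - 2 = -2 + x)
t = 1 (t = -2 + 3 = 1)
X(m) = 5 - m (X(m) = ((1 - m) + (-2 + m))*(-5 + m) = -(-5 + m) = 5 - m)
(t*(J - 4) + X(7))² = (1*(6 - 4) + (5 - 1*7))² = (1*2 + (5 - 7))² = (2 - 2)² = 0² = 0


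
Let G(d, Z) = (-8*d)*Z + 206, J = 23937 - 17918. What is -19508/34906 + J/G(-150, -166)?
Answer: -2046037083/3473042282 ≈ -0.58912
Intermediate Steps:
J = 6019
G(d, Z) = 206 - 8*Z*d (G(d, Z) = -8*Z*d + 206 = 206 - 8*Z*d)
-19508/34906 + J/G(-150, -166) = -19508/34906 + 6019/(206 - 8*(-166)*(-150)) = -19508*1/34906 + 6019/(206 - 199200) = -9754/17453 + 6019/(-198994) = -9754/17453 + 6019*(-1/198994) = -9754/17453 - 6019/198994 = -2046037083/3473042282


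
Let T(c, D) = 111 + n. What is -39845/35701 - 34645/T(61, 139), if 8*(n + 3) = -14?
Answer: -992875741/3034585 ≈ -327.19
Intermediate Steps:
n = -19/4 (n = -3 + (1/8)*(-14) = -3 - 7/4 = -19/4 ≈ -4.7500)
T(c, D) = 425/4 (T(c, D) = 111 - 19/4 = 425/4)
-39845/35701 - 34645/T(61, 139) = -39845/35701 - 34645/425/4 = -39845*1/35701 - 34645*4/425 = -39845/35701 - 27716/85 = -992875741/3034585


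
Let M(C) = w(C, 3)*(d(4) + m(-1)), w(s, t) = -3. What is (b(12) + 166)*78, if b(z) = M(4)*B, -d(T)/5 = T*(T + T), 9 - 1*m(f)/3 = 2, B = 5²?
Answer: 826098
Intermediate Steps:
B = 25
m(f) = 21 (m(f) = 27 - 3*2 = 27 - 6 = 21)
d(T) = -10*T² (d(T) = -5*T*(T + T) = -5*T*2*T = -10*T²)
M(C) = 417 (M(C) = -3*(-10*4² + 21) = -3*(-10*16 + 21) = -3*(-160 + 21) = -3*(-139) = 417)
b(z) = 10425 (b(z) = 417*25 = 10425)
(b(12) + 166)*78 = (10425 + 166)*78 = 10591*78 = 826098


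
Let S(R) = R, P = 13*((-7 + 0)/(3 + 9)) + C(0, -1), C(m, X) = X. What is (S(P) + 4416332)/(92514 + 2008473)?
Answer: 52995881/25211844 ≈ 2.1020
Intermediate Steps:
P = -103/12 (P = 13*((-7 + 0)/(3 + 9)) - 1 = 13*(-7/12) - 1 = -91/12 - 1 = -103/12 ≈ -8.5833)
(S(P) + 4416332)/(92514 + 2008473) = (-103/12 + 4416332)/(92514 + 2008473) = (52995881/12)/2100987 = (52995881/12)*(1/2100987) = 52995881/25211844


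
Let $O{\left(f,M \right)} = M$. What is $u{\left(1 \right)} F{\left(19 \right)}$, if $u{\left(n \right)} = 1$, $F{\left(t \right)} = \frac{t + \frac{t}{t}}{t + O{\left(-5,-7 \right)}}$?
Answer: $\frac{5}{3} \approx 1.6667$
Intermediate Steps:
$F{\left(t \right)} = \frac{1 + t}{-7 + t}$ ($F{\left(t \right)} = \frac{t + \frac{t}{t}}{t - 7} = \frac{t + 1}{-7 + t} = \frac{1 + t}{-7 + t}$)
$u{\left(1 \right)} F{\left(19 \right)} = 1 \frac{1 + 19}{-7 + 19} = 1 \cdot \frac{1}{12} \cdot 20 = 1 \cdot \frac{5}{3} = \frac{5}{3}$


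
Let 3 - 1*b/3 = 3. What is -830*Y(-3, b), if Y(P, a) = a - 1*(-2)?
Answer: -1660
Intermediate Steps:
b = 0 (b = 9 - 3*3 = 9 - 9 = 0)
Y(P, a) = 2 + a (Y(P, a) = a + 2 = 2 + a)
-830*Y(-3, b) = -830*(2 + 0) = -830*2 = -1660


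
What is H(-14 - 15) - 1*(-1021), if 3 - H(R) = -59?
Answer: 1083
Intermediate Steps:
H(R) = 62 (H(R) = 3 - 1*(-59) = 3 + 59 = 62)
H(-14 - 15) - 1*(-1021) = 62 - 1*(-1021) = 62 + 1021 = 1083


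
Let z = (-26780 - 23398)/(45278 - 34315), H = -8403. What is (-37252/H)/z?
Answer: -204196838/210822867 ≈ -0.96857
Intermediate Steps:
z = -50178/10963 ≈ -4.5770
(-37252/H)/z = (-37252/(-8403))/(-50178/10963) = -37252*(-1/8403)*(-10963/50178) = (37252/8403)*(-10963/50178) = -204196838/210822867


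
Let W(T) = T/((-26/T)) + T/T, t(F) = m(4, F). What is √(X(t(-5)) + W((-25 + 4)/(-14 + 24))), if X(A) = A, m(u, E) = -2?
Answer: I*√79066/260 ≈ 1.0815*I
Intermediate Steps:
t(F) = -2
W(T) = 1 - T²/26 (W(T) = T*(-T/26) + 1 = -T²/26 + 1 = 1 - T²/26)
√(X(t(-5)) + W((-25 + 4)/(-14 + 24))) = √(-2 + (1 - (-25 + 4)²/(-14 + 24)²/26)) = √(-2 + (1 - (-21/10)²/26)) = √(-2 + (1 - 1/26*441/100)) = √(-2 + (1 - 441/2600)) = √(-2 + 2159/2600) = √(-3041/2600) = I*√79066/260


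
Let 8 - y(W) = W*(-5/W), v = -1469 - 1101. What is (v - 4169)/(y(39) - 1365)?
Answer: 6739/1352 ≈ 4.9845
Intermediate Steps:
v = -2570
y(W) = 13 (y(W) = 8 - W*(-5/W) = 8 - 1*(-5) = 8 + 5 = 13)
(v - 4169)/(y(39) - 1365) = (-2570 - 4169)/(13 - 1365) = -6739/(-1352) = -6739*(-1/1352) = 6739/1352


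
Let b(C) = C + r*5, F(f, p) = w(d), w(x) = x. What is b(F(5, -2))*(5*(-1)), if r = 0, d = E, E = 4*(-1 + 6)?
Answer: -100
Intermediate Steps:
E = 20 (E = 4*5 = 20)
d = 20
F(f, p) = 20
b(C) = C (b(C) = C + 0*5 = C + 0 = C)
b(F(5, -2))*(5*(-1)) = 20*(5*(-1)) = 20*(-5) = -100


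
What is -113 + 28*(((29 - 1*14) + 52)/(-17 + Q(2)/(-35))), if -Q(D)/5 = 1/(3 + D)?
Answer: -66391/297 ≈ -223.54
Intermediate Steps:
Q(D) = -5/(3 + D)
-113 + 28*(((29 - 1*14) + 52)/(-17 + Q(2)/(-35))) = -113 + 28*(((29 - 1*14) + 52)/(-17 - 5/(3 + 2)/(-35))) = -113 + 28*(((29 - 14) + 52)/(-17 - 5/5*(-1/35))) = -113 + 28*((15 + 52)/(-17 - 5*⅕*(-1/35))) = -113 + 28*(67/(-17 - 1*(-1/35))) = -113 + 28*(67/(-17 + 1/35)) = -113 + 28*(67/(-594/35)) = -113 + 28*(67*(-35/594)) = -113 + 28*(-2345/594) = -113 - 32830/297 = -66391/297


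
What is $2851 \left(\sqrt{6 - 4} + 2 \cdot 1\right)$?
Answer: $5702 + 2851 \sqrt{2} \approx 9733.9$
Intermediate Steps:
$2851 \left(\sqrt{6 - 4} + 2 \cdot 1\right) = 2851 \left(\sqrt{2} + 2\right) = 2851 \left(2 + \sqrt{2}\right) = 5702 + 2851 \sqrt{2}$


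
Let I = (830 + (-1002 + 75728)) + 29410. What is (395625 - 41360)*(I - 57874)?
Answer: 16683047380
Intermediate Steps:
I = 104966 (I = (830 + 74726) + 29410 = 75556 + 29410 = 104966)
(395625 - 41360)*(I - 57874) = (395625 - 41360)*(104966 - 57874) = 354265*47092 = 16683047380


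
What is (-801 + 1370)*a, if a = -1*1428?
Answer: -812532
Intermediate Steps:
a = -1428
(-801 + 1370)*a = (-801 + 1370)*(-1428) = 569*(-1428) = -812532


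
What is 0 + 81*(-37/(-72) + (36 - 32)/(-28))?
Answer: 1683/56 ≈ 30.054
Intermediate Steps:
0 + 81*(-37/(-72) + (36 - 32)/(-28)) = 0 + 81*(-37*(-1/72) + 4*(-1/28)) = 0 + 81*(37/72 - ⅐) = 0 + 81*(187/504) = 0 + 1683/56 = 1683/56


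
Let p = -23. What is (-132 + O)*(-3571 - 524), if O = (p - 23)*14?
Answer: 3177720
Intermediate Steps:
O = -644 (O = (-23 - 23)*14 = -46*14 = -644)
(-132 + O)*(-3571 - 524) = (-132 - 644)*(-3571 - 524) = -776*(-4095) = 3177720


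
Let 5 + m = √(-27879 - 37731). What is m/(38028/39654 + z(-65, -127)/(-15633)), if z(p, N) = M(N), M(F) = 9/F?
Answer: -2429897985/466054357 + 39364347357*I*√10/466054357 ≈ -5.2138 + 267.1*I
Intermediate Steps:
z(p, N) = 9/N
m = -5 + 81*I*√10 (m = -5 + √(-27879 - 37731) = -5 + √(-65610) = -5 + 81*I*√10 ≈ -5.0 + 256.14*I)
m/(38028/39654 + z(-65, -127)/(-15633)) = (-5 + 81*I*√10)/(38028/39654 + (9/(-127))/(-15633)) = (-5 + 81*I*√10)/(38028*(1/39654) + (9*(-1/127))*(-1/15633)) = (-5 + 81*I*√10)/(6338/6609 - 9/127*(-1/15633)) = (-5 + 81*I*√10)/(6338/6609 + 1/220599) = (-5 + 81*I*√10)/(466054357/485979597) = (-5 + 81*I*√10)*(485979597/466054357) = -2429897985/466054357 + 39364347357*I*√10/466054357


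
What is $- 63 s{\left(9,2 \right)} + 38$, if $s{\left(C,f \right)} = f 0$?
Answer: $38$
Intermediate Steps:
$s{\left(C,f \right)} = 0$
$- 63 s{\left(9,2 \right)} + 38 = \left(-63\right) 0 + 38 = 0 + 38 = 38$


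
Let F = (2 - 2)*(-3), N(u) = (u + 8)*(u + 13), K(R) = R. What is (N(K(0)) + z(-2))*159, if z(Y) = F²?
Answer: 16536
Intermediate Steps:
N(u) = (8 + u)*(13 + u)
F = 0 (F = 0*(-3) = 0)
z(Y) = 0 (z(Y) = 0² = 0)
(N(K(0)) + z(-2))*159 = ((104 + 0² + 21*0) + 0)*159 = ((104 + 0 + 0) + 0)*159 = (104 + 0)*159 = 104*159 = 16536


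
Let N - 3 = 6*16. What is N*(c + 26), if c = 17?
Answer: 4257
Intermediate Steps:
N = 99 (N = 3 + 6*16 = 3 + 96 = 99)
N*(c + 26) = 99*(17 + 26) = 99*43 = 4257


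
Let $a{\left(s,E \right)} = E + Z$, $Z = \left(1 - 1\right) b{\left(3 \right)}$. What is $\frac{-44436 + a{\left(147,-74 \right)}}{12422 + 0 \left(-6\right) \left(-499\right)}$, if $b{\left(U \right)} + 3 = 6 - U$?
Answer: $- \frac{22255}{6211} \approx -3.5832$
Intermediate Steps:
$b{\left(U \right)} = 3 - U$ ($b{\left(U \right)} = -3 - \left(-6 + U\right) = 3 - U$)
$Z = 0$ ($Z = \left(1 - 1\right) \left(3 - 3\right) = 0 \left(3 - 3\right) = 0 \cdot 0 = 0$)
$a{\left(s,E \right)} = E$ ($a{\left(s,E \right)} = E + 0 = E$)
$\frac{-44436 + a{\left(147,-74 \right)}}{12422 + 0 \left(-6\right) \left(-499\right)} = \frac{-44436 - 74}{12422 + 0 \left(-6\right) \left(-499\right)} = - \frac{44510}{12422 + 0 \left(-499\right)} = - \frac{44510}{12422 + 0} = - \frac{44510}{12422} = \left(-44510\right) \frac{1}{12422} = - \frac{22255}{6211}$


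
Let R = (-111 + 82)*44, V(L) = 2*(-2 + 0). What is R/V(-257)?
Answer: 319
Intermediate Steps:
V(L) = -4 (V(L) = 2*(-2) = -4)
R = -1276 (R = -29*44 = -1276)
R/V(-257) = -1276/(-4) = -1276*(-¼) = 319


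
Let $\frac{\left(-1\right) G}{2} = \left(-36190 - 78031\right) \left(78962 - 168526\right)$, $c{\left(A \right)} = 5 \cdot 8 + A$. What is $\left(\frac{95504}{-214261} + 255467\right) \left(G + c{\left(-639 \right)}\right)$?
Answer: $- \frac{1119919032964442249721}{214261} \approx -5.2269 \cdot 10^{15}$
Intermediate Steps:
$c{\left(A \right)} = 40 + A$
$G = -20460179288$ ($G = - 2 \left(-36190 - 78031\right) \left(78962 - 168526\right) = - 2 \left(\left(-114221\right) \left(-89564\right)\right) = \left(-2\right) 10230089644 = -20460179288$)
$\left(\frac{95504}{-214261} + 255467\right) \left(G + c{\left(-639 \right)}\right) = \left(\frac{95504}{-214261} + 255467\right) \left(-20460179288 + \left(40 - 639\right)\right) = \left(95504 \left(- \frac{1}{214261}\right) + 255467\right) \left(-20460179288 - 599\right) = \left(- \frac{95504}{214261} + 255467\right) \left(-20460179887\right) = \frac{54736519383}{214261} \left(-20460179887\right) = - \frac{1119919032964442249721}{214261}$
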